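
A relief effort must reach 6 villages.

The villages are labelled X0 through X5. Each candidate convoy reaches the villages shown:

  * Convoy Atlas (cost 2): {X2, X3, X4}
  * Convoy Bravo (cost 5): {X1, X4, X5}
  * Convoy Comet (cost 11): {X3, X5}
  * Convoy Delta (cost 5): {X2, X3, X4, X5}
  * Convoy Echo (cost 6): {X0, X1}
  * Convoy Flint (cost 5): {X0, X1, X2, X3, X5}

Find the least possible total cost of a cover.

Atlas, Flint together cover every village (Atlas ∪ Flint = {X0, X1, X2, X3, X4, X5}); total cost 2 + 5 = 7.
No covering selection has total cost below 7.

7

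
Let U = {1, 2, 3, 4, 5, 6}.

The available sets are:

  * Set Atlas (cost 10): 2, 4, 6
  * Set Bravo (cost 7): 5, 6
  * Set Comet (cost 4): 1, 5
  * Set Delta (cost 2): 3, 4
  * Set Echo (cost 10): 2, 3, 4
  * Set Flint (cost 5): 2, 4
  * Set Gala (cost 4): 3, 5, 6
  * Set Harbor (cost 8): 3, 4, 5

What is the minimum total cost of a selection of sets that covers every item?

Comet, Flint, Gala together cover every item (Comet ∪ Flint ∪ Gala = {1, 2, 3, 4, 5, 6}); total cost 4 + 5 + 4 = 13.
The greedy pick Delta, Comet, Gala, Flint costs 15; no covering selection beats 13.

13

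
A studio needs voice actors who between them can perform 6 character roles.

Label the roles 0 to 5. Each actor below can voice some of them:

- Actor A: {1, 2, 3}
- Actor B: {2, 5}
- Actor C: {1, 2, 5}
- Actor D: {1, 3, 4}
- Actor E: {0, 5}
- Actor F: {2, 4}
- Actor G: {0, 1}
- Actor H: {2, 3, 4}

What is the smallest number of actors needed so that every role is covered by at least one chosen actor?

Take {C, D, E}. Their union is {0, 1, 2, 3, 4, 5}, which is all 6 roles.
No 2 of the 8 actors cover everything (all 28 combinations miss at least one role), so 3 is optimal.

3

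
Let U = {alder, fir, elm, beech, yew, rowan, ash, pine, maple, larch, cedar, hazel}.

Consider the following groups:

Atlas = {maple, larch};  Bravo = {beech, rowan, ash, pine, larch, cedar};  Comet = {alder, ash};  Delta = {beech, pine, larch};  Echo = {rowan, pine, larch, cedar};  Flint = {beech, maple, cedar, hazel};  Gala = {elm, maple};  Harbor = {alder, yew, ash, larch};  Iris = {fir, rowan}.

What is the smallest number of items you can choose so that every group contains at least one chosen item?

Take H = {alder, rowan, maple, larch}. Each listed group contains at least one of these, so H is a hitting set of size 4.
The groups Comet, Delta, Gala, Iris are pairwise disjoint, so any hitting set needs a separate item for each — at least 4. Hence 4 is optimal.

4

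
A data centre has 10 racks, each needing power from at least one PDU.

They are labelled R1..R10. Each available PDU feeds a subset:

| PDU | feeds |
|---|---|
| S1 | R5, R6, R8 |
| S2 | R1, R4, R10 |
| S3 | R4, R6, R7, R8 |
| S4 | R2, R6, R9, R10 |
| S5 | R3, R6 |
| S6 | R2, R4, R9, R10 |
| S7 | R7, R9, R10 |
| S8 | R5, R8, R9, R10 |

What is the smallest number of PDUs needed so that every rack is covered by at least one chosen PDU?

5

S1 and S2 and S3 and S5 and S6 together: S1 ∪ S2 ∪ S3 ∪ S5 ∪ S6 = {R1, R2, R3, R4, R5, R6, R7, R8, R9, R10} — every rack is covered.
No 4 of the 8 PDUs cover everything (all 70 combinations miss at least one rack), so 5 is optimal.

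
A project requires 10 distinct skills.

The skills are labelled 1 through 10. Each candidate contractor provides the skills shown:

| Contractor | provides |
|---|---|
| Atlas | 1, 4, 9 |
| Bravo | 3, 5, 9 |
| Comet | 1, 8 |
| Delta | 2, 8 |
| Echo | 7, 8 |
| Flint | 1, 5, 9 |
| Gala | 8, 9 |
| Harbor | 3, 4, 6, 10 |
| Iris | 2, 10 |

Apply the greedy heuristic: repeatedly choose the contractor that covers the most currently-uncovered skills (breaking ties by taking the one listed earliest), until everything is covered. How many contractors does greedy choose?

Greedy: pick Harbor (covers 4 new) → pick Flint (covers 3 new) → pick Delta (covers 2 new) → pick Echo (covers 1 new). Total picks: 4.

4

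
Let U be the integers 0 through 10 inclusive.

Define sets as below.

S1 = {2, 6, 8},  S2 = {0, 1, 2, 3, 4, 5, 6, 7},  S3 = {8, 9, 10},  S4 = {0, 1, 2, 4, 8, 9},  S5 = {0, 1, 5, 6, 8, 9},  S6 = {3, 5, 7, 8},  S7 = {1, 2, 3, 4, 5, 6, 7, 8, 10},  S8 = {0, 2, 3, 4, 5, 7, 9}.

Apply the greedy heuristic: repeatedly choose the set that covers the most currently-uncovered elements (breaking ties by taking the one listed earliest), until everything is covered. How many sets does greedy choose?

Greedy: pick S7 (covers 9 new) → pick S4 (covers 2 new). Total picks: 2.

2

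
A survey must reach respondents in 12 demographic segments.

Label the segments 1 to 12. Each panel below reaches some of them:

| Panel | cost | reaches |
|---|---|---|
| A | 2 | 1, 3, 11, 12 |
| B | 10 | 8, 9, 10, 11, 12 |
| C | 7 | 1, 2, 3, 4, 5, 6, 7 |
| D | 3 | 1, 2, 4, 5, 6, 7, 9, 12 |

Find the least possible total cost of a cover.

A, B, D together cover every segment (A ∪ B ∪ D = {1, 2, 3, 4, 5, 6, 7, 8, 9, 10, 11, 12}); total cost 2 + 10 + 3 = 15.
No covering selection has total cost below 15.

15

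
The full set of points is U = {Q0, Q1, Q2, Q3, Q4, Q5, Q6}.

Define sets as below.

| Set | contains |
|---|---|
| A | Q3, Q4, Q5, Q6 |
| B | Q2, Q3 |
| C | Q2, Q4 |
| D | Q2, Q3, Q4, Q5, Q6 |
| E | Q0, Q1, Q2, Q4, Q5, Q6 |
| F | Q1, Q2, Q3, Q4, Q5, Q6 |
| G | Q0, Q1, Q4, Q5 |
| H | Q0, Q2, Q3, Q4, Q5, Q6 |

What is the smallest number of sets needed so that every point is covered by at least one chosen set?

B and E together: B ∪ E = {Q0, Q1, Q2, Q3, Q4, Q5, Q6} — every point is covered.
No single set has all 7 points (the largest, E, has 6), so 2 is optimal.

2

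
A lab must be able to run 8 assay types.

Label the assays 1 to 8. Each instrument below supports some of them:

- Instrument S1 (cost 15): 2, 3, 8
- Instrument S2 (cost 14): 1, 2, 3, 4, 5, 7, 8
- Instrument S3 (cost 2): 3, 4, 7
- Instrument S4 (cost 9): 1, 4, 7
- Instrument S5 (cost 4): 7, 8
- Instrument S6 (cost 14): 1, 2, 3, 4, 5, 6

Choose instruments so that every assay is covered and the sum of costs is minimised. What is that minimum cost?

18

S5, S6 together cover every assay (S5 ∪ S6 = {1, 2, 3, 4, 5, 6, 7, 8}); total cost 4 + 14 = 18.
The greedy pick S3, S2, S6 costs 30; no covering selection beats 18.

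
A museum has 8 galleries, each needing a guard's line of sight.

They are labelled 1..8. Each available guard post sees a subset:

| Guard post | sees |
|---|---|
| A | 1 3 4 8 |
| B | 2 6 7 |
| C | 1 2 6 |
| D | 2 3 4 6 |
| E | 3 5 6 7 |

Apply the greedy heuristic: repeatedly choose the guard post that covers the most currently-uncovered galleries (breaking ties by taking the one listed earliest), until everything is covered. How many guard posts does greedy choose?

3

Greedy: pick A (covers 4 new) → pick B (covers 3 new) → pick E (covers 1 new). Total picks: 3.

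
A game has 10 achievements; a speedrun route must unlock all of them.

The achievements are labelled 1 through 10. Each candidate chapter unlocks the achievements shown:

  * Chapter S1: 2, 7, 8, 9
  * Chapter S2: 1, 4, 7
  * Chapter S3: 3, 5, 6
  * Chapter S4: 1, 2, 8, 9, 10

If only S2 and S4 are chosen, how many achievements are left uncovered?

3

Union of S2, S4 = {1, 2, 4, 7, 8, 9, 10}.
Not covered: 3, 5, 6 — 3 achievements.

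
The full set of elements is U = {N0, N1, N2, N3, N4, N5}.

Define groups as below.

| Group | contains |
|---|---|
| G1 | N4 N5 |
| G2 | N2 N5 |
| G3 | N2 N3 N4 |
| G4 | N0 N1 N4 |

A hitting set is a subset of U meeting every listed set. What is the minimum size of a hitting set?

2

The 2 elements {N2, N4} hit every group.
The groups G2, G4 are pairwise disjoint, so any hitting set needs a separate element for each — at least 2. Hence 2 is optimal.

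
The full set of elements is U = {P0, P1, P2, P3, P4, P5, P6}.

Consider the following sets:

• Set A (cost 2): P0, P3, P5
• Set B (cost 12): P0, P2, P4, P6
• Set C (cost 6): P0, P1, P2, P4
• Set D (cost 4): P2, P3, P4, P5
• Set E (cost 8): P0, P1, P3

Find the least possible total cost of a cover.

A, B, C together cover every element (A ∪ B ∪ C = {P0, P1, P2, P3, P4, P5, P6}); total cost 2 + 12 + 6 = 20.
No covering selection has total cost below 20.

20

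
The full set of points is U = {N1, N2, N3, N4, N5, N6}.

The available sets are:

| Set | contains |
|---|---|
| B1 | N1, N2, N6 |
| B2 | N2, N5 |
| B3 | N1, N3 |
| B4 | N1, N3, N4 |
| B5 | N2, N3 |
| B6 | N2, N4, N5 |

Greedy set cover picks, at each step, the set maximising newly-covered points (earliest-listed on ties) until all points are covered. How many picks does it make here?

3

Greedy: pick B1 (covers 3 new) → pick B4 (covers 2 new) → pick B2 (covers 1 new). Total picks: 3.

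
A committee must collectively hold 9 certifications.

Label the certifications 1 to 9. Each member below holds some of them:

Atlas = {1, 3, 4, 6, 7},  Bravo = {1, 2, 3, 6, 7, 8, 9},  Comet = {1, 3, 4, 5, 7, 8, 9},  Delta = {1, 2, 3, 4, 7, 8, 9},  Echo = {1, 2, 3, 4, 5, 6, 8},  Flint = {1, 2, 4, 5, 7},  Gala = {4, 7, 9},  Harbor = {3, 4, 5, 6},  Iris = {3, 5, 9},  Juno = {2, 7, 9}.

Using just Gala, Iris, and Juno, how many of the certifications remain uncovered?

Union of Gala, Iris, Juno = {2, 3, 4, 5, 7, 9}.
Not covered: 1, 6, 8 — 3 certifications.

3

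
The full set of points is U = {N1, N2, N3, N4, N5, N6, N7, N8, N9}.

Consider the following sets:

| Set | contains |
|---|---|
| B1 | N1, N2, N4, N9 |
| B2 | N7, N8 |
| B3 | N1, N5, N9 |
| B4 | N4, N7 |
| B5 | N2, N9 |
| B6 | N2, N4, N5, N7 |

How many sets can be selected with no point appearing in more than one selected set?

B2, B3 are pairwise disjoint (B2={N7,N8}; B3={N1,N5,N9}).
Every remaining set overlaps one of these, and no 3 of the listed sets are pairwise disjoint, so 2 is the maximum.

2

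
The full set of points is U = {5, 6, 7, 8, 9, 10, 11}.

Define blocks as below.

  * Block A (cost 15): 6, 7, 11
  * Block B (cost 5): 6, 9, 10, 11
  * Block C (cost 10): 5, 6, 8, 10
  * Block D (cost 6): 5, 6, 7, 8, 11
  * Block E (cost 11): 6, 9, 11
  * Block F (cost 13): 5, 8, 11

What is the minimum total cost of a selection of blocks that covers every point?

B, D together cover every point (B ∪ D = {5, 6, 7, 8, 9, 10, 11}); total cost 5 + 6 = 11.
No covering selection has total cost below 11.

11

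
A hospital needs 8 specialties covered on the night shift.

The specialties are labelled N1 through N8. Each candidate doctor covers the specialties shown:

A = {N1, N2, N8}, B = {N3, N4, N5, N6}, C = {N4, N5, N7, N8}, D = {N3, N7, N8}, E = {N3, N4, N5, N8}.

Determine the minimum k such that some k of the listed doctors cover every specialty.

A and B and D together: A ∪ B ∪ D = {N1, N2, N3, N4, N5, N6, N7, N8} — every specialty is covered.
Only A contains N1, so A is forced; the remaining 5 specialties need at least 2 more doctors (each remaining doctor adds at most 4) — so at least 3 doctors are needed, and 3 is optimal.

3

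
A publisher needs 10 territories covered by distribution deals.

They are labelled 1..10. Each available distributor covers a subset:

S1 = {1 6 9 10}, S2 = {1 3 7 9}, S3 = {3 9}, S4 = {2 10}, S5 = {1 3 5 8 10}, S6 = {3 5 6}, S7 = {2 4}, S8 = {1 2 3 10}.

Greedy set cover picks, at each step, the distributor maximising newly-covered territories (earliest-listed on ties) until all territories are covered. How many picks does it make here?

Greedy: pick S5 (covers 5 new) → pick S1 (covers 2 new) → pick S7 (covers 2 new) → pick S2 (covers 1 new). Total picks: 4.

4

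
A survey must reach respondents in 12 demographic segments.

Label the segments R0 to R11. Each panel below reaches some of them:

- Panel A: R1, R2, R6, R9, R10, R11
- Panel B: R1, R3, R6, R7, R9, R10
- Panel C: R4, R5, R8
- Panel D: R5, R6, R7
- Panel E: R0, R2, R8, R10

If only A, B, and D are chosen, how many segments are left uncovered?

Union of A, B, D = {R1, R2, R3, R5, R6, R7, R9, R10, R11}.
Not covered: R0, R4, R8 — 3 segments.

3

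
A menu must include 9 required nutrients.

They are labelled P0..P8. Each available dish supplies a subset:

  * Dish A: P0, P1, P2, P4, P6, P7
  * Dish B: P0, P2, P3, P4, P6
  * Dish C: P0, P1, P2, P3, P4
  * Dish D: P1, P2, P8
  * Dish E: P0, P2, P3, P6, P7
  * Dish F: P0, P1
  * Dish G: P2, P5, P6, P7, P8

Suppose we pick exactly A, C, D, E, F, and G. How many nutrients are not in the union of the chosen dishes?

0

Union of A, C, D, E, F, G = {P0, P1, P2, P3, P4, P5, P6, P7, P8} — that's every nutrient, so 0 are uncovered.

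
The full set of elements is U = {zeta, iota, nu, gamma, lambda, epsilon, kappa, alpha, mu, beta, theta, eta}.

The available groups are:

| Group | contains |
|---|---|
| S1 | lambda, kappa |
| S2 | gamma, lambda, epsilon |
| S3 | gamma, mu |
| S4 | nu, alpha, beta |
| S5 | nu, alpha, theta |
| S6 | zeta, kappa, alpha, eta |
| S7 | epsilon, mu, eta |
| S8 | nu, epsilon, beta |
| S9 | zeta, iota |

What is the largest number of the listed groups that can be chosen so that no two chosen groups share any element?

4

S1, S5, S7, S9 are pairwise disjoint (S1={lambda,kappa}; S5={nu,alpha,theta}; S7={epsilon,mu,eta}; S9={zeta,iota}).
Every remaining group overlaps one of these, and no 5 of the listed groups are pairwise disjoint, so 4 is the maximum.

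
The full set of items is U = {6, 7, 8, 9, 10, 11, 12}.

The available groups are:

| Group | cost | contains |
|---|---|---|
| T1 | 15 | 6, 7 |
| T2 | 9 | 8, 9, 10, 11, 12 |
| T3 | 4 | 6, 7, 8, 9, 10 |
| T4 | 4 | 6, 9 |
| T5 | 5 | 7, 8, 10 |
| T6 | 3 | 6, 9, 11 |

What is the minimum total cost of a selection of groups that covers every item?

T2, T3 together cover every item (T2 ∪ T3 = {6, 7, 8, 9, 10, 11, 12}); total cost 9 + 4 = 13.
The greedy pick T3, T6, T2 costs 16; no covering selection beats 13.

13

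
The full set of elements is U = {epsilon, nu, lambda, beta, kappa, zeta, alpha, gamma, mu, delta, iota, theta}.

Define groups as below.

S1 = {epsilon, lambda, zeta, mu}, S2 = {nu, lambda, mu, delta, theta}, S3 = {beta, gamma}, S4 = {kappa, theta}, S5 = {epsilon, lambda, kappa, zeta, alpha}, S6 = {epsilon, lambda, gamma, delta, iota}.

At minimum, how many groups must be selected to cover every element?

4

S2 and S3 and S5 and S6 together: S2 ∪ S3 ∪ S5 ∪ S6 = {epsilon, nu, lambda, beta, kappa, zeta, alpha, gamma, mu, delta, iota, theta} — every element is covered.
Only S6 contains iota, so S6 is forced; the remaining 7 elements need at least 3 more groups (each remaining group adds at most 3) — so at least 4 groups are needed, and 4 is optimal.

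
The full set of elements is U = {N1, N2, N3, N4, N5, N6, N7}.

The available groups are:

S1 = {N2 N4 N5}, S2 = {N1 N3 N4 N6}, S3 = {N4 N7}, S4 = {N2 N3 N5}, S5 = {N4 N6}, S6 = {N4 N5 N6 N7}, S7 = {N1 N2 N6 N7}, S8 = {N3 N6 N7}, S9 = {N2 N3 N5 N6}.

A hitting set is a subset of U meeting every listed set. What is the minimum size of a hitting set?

3

Take H = {N2, N3, N4}. Each listed group contains at least one of these, so H is a hitting set of size 3.
No choice of 2 elements meets every group, so 3 is the minimum.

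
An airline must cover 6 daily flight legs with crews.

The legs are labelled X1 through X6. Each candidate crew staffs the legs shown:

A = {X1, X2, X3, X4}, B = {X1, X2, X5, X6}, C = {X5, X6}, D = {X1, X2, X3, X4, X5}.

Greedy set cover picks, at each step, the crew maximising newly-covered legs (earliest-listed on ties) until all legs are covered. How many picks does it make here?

2

Greedy: pick D (covers 5 new) → pick B (covers 1 new). Total picks: 2.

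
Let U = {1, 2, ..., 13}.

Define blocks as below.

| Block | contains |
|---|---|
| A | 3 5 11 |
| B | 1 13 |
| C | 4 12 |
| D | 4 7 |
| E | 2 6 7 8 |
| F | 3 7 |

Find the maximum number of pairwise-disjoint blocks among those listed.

A, B, C, E are pairwise disjoint (A={3,5,11}; B={1,13}; C={4,12}; E={2,6,7,8}).
Every remaining block overlaps one of these, and no 5 of the listed blocks are pairwise disjoint, so 4 is the maximum.

4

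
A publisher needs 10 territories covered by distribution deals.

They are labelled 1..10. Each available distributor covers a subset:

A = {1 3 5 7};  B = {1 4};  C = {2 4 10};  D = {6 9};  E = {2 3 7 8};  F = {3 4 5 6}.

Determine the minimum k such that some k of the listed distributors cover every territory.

Take {A, C, D, E}. Their union is {1, 2, 3, 4, 5, 6, 7, 8, 9, 10}, which is all 10 territories.
No 3 of the 6 distributors cover everything (all 20 combinations miss at least one territory), so 4 is optimal.

4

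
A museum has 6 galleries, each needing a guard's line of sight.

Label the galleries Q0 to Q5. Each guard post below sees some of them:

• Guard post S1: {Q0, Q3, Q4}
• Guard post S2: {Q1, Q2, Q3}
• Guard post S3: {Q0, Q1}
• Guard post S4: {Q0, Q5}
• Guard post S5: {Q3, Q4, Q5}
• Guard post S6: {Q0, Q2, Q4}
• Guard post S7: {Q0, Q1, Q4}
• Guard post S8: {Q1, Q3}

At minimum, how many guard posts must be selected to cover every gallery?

Take {S2, S3, S5}. Their union is {Q0, Q1, Q2, Q3, Q4, Q5}, which is all 6 galleries.
No 2 of the 8 guard posts cover everything (all 28 combinations miss at least one gallery), so 3 is optimal.

3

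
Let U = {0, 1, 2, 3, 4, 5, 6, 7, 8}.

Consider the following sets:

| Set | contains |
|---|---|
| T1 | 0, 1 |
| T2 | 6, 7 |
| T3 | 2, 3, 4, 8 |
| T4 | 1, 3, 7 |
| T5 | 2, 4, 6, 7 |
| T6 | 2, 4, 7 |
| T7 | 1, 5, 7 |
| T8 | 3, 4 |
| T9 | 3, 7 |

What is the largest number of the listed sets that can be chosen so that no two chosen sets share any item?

T1, T2, T8 are pairwise disjoint (T1={0,1}; T2={6,7}; T8={3,4}).
Every remaining set overlaps one of these, and no 4 of the listed sets are pairwise disjoint, so 3 is the maximum.

3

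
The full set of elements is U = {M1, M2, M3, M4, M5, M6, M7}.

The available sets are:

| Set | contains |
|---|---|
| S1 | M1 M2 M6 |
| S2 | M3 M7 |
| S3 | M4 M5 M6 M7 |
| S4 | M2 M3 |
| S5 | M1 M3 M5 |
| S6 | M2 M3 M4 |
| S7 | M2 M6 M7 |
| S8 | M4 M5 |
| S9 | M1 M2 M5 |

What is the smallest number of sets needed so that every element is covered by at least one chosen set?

S1 and S3 and S5 together: S1 ∪ S3 ∪ S5 = {M1, M2, M3, M4, M5, M6, M7} — every element is covered.
No 2 of the 9 sets cover everything (all 36 combinations miss at least one element), so 3 is optimal.

3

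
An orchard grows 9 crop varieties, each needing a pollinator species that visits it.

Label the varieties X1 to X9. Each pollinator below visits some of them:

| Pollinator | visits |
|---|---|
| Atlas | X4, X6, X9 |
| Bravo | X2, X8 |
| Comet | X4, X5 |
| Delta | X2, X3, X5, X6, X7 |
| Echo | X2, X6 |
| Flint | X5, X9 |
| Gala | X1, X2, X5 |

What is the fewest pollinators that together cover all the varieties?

4

Atlas and Bravo and Delta and Gala together: Atlas ∪ Bravo ∪ Delta ∪ Gala = {X1, X2, X3, X4, X5, X6, X7, X8, X9} — every variety is covered.
No 3 of the 7 pollinators cover everything (all 35 combinations miss at least one variety), so 4 is optimal.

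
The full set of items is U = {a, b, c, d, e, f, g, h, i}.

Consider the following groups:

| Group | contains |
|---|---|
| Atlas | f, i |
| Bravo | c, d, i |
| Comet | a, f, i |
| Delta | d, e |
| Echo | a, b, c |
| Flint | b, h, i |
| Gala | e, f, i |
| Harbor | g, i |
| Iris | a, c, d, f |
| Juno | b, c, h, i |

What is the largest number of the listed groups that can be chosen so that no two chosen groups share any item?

3

Atlas, Delta, Echo are pairwise disjoint (Atlas={f,i}; Delta={d,e}; Echo={a,b,c}).
Every remaining group overlaps one of these, and no 4 of the listed groups are pairwise disjoint, so 3 is the maximum.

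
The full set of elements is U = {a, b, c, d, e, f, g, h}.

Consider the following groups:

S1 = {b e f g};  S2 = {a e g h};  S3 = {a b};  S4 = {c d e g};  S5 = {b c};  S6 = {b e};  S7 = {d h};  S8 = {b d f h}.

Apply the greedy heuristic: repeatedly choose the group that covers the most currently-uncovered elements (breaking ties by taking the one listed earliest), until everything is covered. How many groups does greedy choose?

Greedy: pick S1 (covers 4 new) → pick S2 (covers 2 new) → pick S4 (covers 2 new). Total picks: 3.

3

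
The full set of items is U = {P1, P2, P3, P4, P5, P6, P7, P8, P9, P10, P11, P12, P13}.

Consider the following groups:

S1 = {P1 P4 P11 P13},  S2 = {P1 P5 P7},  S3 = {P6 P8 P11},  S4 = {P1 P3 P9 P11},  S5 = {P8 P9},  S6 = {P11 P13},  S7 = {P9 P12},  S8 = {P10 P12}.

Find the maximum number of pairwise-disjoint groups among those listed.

S2, S5, S6, S8 are pairwise disjoint (S2={P1,P5,P7}; S5={P8,P9}; S6={P11,P13}; S8={P10,P12}).
Every remaining group overlaps one of these, and no 5 of the listed groups are pairwise disjoint, so 4 is the maximum.

4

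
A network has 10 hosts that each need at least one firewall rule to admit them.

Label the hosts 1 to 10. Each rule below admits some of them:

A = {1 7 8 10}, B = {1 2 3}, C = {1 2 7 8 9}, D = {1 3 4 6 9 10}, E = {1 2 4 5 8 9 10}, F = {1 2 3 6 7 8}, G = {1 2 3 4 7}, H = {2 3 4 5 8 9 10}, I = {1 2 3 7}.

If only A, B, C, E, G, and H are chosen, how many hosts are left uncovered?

Union of A, B, C, E, G, H = {1, 2, 3, 4, 5, 7, 8, 9, 10}.
Not covered: 6 — 1 host.

1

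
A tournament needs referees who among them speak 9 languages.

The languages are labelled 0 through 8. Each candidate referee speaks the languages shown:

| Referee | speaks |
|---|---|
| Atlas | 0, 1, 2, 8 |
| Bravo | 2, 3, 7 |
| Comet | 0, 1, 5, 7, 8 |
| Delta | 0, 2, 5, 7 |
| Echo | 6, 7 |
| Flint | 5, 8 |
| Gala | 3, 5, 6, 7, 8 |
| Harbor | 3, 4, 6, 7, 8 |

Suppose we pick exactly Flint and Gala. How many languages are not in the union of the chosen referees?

Union of Flint, Gala = {3, 5, 6, 7, 8}.
Not covered: 0, 1, 2, 4 — 4 languages.

4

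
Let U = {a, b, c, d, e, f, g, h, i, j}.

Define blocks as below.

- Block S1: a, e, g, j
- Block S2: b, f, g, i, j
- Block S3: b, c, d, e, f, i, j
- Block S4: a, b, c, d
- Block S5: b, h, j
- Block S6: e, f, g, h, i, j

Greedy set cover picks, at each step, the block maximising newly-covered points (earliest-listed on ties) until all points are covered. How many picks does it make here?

Greedy: pick S3 (covers 7 new) → pick S1 (covers 2 new) → pick S5 (covers 1 new). Total picks: 3.
(The true minimum cover uses only 2 blocks, so greedy is not optimal here.)

3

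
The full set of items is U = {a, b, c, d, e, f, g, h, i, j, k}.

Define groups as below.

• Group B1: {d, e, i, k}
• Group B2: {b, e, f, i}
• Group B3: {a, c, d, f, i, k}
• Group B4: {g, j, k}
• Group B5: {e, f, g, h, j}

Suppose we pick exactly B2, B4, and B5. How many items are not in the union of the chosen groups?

3

Union of B2, B4, B5 = {b, e, f, g, h, i, j, k}.
Not covered: a, c, d — 3 items.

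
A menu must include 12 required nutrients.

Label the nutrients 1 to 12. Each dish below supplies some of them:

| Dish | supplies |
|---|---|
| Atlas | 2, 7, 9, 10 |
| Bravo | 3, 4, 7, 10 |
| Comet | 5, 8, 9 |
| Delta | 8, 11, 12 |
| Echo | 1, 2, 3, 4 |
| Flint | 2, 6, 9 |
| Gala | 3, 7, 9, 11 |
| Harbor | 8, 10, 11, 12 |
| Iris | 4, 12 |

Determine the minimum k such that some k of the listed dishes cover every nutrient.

5

Atlas and Comet and Echo and Flint and Harbor together: Atlas ∪ Comet ∪ Echo ∪ Flint ∪ Harbor = {1, 2, 3, 4, 5, 6, 7, 8, 9, 10, 11, 12} — every nutrient is covered.
No 4 of the 9 dishes cover everything (all 126 combinations miss at least one nutrient), so 5 is optimal.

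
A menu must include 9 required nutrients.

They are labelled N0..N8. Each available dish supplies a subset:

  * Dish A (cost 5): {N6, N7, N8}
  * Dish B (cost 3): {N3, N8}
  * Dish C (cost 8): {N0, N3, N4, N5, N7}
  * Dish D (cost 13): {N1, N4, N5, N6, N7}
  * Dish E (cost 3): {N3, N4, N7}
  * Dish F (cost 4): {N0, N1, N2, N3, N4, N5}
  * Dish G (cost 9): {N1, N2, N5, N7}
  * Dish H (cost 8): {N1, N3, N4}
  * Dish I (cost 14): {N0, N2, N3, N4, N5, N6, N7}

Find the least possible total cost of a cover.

9

A, F together cover every nutrient (A ∪ F = {N0, N1, N2, N3, N4, N5, N6, N7, N8}); total cost 5 + 4 = 9.
No covering selection has total cost below 9.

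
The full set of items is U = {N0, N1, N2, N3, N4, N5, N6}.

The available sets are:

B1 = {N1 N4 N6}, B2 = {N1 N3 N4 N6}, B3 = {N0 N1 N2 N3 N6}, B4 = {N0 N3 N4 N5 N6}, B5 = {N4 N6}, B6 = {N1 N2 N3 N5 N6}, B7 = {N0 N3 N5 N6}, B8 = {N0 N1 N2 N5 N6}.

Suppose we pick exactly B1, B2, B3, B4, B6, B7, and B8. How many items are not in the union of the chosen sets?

Union of B1, B2, B3, B4, B6, B7, B8 = {N0, N1, N2, N3, N4, N5, N6} — that's every item, so 0 are uncovered.

0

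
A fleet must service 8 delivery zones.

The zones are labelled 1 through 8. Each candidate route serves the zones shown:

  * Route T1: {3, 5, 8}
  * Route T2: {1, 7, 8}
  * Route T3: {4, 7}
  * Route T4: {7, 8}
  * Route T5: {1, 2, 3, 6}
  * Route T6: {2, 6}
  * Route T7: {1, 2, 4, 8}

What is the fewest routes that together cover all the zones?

3

Take {T1, T3, T5}. Their union is {1, 2, 3, 4, 5, 6, 7, 8}, which is all 8 zones.
Only T1 contains 5, so T1 is forced; the remaining 5 zones need at least 2 more routes (each remaining route adds at most 3) — so at least 3 routes are needed, and 3 is optimal.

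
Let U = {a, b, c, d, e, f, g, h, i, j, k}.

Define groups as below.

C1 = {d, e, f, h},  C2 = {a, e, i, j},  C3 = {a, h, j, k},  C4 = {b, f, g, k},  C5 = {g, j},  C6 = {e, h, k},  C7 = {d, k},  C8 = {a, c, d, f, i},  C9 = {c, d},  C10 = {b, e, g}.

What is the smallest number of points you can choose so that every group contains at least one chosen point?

4

The 4 points {d, g, j, k} hit every group.
No choice of 3 points meets every group, so 4 is the minimum.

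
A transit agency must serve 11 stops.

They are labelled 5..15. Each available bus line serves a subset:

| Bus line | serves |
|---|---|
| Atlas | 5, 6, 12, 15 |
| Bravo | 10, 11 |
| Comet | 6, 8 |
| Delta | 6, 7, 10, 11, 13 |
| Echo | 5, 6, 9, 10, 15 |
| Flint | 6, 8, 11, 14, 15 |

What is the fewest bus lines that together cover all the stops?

Take {Atlas, Delta, Echo, Flint}. Their union is {5, 6, 7, 8, 9, 10, 11, 12, 13, 14, 15}, which is all 11 stops.
No 3 of the 6 bus lines cover everything (all 20 combinations miss at least one stop), so 4 is optimal.

4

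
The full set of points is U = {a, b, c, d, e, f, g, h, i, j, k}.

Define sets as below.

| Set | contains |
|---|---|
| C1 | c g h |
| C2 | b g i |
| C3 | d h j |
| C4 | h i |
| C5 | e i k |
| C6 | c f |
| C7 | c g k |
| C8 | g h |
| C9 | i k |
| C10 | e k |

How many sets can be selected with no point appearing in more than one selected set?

4

C2, C3, C6, C10 are pairwise disjoint (C2={b,g,i}; C3={d,h,j}; C6={c,f}; C10={e,k}).
Every remaining set overlaps one of these, and no 5 of the listed sets are pairwise disjoint, so 4 is the maximum.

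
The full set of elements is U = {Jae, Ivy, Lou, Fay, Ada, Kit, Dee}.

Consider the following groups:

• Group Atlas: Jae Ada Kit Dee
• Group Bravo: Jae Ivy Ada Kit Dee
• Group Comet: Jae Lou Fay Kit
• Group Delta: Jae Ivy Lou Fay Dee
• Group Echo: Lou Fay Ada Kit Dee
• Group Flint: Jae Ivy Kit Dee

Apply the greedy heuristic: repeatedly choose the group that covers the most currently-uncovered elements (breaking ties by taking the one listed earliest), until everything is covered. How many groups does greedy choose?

Greedy: pick Bravo (covers 5 new) → pick Comet (covers 2 new). Total picks: 2.

2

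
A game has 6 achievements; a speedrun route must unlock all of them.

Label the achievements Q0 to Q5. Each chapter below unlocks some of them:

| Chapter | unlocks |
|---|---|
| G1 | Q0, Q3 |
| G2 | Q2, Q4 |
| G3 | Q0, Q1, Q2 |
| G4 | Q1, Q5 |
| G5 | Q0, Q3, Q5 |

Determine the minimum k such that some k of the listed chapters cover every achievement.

3

G2 and G3 and G5 together: G2 ∪ G3 ∪ G5 = {Q0, Q1, Q2, Q3, Q4, Q5} — every achievement is covered.
Only G2 contains Q4, so G2 is forced; the remaining 4 achievements need at least 2 more chapters (each remaining chapter adds at most 3) — so at least 3 chapters are needed, and 3 is optimal.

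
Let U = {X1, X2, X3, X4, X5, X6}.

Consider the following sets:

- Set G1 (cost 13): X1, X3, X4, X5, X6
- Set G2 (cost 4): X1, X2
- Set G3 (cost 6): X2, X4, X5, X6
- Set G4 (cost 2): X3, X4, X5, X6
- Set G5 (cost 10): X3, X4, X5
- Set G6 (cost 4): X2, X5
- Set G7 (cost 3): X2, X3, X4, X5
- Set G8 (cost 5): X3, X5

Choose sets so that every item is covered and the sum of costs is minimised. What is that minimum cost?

6

G2, G4 together cover every item (G2 ∪ G4 = {X1, X2, X3, X4, X5, X6}); total cost 4 + 2 = 6.
No covering selection has total cost below 6.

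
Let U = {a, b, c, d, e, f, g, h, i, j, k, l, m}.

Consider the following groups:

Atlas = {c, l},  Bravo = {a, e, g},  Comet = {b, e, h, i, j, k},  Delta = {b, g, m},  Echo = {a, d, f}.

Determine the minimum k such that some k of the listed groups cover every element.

Take {Atlas, Comet, Delta, Echo}. Their union is {a, b, c, d, e, f, g, h, i, j, k, l, m}, which is all 13 elements.
Only Comet contains h, so Comet is forced; the remaining 7 elements need at least 3 more groups (each remaining group adds at most 3) — so at least 4 groups are needed, and 4 is optimal.

4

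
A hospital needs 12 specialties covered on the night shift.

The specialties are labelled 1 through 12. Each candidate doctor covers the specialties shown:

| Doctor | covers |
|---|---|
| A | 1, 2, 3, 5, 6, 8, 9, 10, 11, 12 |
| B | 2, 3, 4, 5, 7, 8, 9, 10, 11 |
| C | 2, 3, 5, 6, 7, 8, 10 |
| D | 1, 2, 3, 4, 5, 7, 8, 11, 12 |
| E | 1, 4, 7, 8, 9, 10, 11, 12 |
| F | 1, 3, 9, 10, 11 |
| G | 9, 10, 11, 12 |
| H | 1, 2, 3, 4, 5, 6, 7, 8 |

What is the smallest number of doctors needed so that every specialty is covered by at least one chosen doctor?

2

A and B together: A ∪ B = {1, 2, 3, 4, 5, 6, 7, 8, 9, 10, 11, 12} — every specialty is covered.
No single doctor has all 12 specialties (the largest, A, has 10), so 2 is optimal.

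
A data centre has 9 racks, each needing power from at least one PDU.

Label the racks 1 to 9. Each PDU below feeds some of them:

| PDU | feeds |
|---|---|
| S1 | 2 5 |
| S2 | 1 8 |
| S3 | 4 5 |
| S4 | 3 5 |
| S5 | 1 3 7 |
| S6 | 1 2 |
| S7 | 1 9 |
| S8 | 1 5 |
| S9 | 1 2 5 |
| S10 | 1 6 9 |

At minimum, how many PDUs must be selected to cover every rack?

5

Take {S2, S3, S5, S9, S10}. Their union is {1, 2, 3, 4, 5, 6, 7, 8, 9}, which is all 9 racks.
Only S2 contains 8, so S2 is forced; the remaining 7 racks need at least 4 more PDUs (each remaining PDU adds at most 2) — so at least 5 PDUs are needed, and 5 is optimal.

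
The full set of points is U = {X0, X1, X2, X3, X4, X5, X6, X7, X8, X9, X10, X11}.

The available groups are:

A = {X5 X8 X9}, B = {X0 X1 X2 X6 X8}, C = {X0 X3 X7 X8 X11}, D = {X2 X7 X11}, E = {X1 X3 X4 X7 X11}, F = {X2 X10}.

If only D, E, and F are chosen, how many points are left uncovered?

Union of D, E, F = {X1, X2, X3, X4, X7, X10, X11}.
Not covered: X0, X5, X6, X8, X9 — 5 points.

5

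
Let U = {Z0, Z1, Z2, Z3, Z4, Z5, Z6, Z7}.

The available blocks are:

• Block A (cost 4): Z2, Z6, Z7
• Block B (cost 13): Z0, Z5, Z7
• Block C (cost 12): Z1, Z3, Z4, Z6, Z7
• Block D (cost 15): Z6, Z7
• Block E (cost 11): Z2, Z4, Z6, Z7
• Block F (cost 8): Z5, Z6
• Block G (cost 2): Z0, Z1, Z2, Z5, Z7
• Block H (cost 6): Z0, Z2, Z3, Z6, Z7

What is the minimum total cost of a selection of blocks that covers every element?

C, G together cover every element (C ∪ G = {Z0, Z1, Z2, Z3, Z4, Z5, Z6, Z7}); total cost 12 + 2 = 14.
The greedy pick G, H, E costs 19; no covering selection beats 14.

14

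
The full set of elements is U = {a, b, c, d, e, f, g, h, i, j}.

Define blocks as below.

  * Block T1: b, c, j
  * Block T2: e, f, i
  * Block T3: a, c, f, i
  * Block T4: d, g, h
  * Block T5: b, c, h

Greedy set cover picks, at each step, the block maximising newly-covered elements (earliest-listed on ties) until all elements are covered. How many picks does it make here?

4

Greedy: pick T3 (covers 4 new) → pick T4 (covers 3 new) → pick T1 (covers 2 new) → pick T2 (covers 1 new). Total picks: 4.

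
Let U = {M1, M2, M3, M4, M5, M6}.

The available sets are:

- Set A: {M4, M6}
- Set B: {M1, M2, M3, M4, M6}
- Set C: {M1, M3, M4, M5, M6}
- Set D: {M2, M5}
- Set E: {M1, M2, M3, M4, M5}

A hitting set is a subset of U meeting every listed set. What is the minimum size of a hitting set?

H = {M2, M6} meets every set (each contains at least one member of H), and |H| = 2.
The sets A, D are pairwise disjoint, so any hitting set needs a separate point for each — at least 2. Hence 2 is optimal.

2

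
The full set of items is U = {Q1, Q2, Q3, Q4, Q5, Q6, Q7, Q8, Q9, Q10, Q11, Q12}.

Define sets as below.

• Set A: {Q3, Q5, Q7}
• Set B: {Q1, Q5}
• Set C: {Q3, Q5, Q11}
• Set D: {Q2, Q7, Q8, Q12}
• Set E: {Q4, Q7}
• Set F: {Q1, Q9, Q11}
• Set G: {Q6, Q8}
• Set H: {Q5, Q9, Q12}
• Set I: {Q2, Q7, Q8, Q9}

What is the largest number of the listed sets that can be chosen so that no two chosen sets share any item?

3

E, G, H are pairwise disjoint (E={Q4,Q7}; G={Q6,Q8}; H={Q5,Q9,Q12}).
Every remaining set overlaps one of these, and no 4 of the listed sets are pairwise disjoint, so 3 is the maximum.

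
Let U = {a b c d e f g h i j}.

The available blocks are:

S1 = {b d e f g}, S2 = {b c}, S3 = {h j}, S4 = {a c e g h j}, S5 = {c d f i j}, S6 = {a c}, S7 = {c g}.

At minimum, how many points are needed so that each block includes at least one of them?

T = {c, f, j} meets every block (each contains at least one member of T), and |T| = 3.
The blocks S1, S3, S6 are pairwise disjoint, so any hitting set needs a separate point for each — at least 3. Hence 3 is optimal.

3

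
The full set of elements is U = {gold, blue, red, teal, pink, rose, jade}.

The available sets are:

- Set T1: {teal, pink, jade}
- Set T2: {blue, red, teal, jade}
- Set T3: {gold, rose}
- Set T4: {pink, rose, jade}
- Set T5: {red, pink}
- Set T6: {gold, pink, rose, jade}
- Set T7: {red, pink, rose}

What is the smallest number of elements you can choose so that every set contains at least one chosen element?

The 3 elements {blue, pink, rose} hit every set.
No choice of 2 elements meets every set, so 3 is the minimum.

3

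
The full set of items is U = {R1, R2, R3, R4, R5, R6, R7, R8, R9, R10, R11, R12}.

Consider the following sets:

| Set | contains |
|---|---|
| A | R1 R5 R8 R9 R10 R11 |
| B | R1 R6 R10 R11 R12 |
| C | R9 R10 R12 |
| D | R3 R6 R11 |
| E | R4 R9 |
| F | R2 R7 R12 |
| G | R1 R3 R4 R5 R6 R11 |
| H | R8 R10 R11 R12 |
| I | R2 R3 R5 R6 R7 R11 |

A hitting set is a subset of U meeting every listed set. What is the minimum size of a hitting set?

3

T = {R7, R9, R11} meets every set (each contains at least one member of T), and |T| = 3.
The sets D, E, F are pairwise disjoint, so any hitting set needs a separate item for each — at least 3. Hence 3 is optimal.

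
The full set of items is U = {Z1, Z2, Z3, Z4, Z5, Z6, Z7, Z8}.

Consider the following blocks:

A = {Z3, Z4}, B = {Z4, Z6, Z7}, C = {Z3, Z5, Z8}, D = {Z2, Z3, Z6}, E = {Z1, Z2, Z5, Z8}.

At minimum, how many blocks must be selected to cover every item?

A and B and E together: A ∪ B ∪ E = {Z1, Z2, Z3, Z4, Z5, Z6, Z7, Z8} — every item is covered.
Only E contains Z1, so E is forced; the remaining 4 items need at least 2 more blocks (each remaining block adds at most 3) — so at least 3 blocks are needed, and 3 is optimal.

3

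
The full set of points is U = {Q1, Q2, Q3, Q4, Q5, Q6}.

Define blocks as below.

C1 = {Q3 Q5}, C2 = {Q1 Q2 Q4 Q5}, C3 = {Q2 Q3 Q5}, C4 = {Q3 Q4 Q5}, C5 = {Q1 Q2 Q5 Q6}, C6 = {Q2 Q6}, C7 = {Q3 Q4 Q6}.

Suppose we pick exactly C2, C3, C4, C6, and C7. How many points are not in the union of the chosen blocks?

0

Union of C2, C3, C4, C6, C7 = {Q1, Q2, Q3, Q4, Q5, Q6} — that's every point, so 0 are uncovered.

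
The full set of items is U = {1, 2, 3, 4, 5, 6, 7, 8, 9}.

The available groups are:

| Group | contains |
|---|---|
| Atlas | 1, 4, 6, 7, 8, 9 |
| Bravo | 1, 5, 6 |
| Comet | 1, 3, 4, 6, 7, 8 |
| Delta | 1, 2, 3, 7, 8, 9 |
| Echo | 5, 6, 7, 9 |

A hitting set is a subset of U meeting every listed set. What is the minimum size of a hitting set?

H = {6, 8} meets every group (each contains at least one member of H), and |H| = 2.
No single item lies in every group, so at least 2 are needed and 2 is optimal.

2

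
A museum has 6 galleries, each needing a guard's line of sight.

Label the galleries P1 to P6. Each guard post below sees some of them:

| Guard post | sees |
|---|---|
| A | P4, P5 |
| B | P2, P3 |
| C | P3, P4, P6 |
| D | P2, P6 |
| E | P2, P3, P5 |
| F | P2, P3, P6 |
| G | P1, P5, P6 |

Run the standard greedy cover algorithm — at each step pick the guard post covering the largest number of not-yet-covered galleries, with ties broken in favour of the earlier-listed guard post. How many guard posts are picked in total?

Greedy: pick C (covers 3 new) → pick E (covers 2 new) → pick G (covers 1 new). Total picks: 3.

3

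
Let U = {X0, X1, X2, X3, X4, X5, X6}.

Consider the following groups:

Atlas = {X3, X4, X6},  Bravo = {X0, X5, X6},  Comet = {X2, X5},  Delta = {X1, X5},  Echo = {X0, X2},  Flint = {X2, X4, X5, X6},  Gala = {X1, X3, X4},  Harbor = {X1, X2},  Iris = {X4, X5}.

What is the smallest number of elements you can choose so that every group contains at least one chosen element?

H = {X2, X3, X5} meets every group (each contains at least one member of H), and |H| = 3.
The groups Atlas, Delta, Echo are pairwise disjoint, so any hitting set needs a separate element for each — at least 3. Hence 3 is optimal.

3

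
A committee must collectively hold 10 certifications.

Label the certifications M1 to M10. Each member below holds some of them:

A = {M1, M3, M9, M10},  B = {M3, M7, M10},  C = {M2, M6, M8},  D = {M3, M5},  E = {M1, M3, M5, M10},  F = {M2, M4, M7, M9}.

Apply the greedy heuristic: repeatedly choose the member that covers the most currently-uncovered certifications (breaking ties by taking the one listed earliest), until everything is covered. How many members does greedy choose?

Greedy: pick A (covers 4 new) → pick C (covers 3 new) → pick F (covers 2 new) → pick D (covers 1 new). Total picks: 4.
(The true minimum cover uses only 3 members, so greedy is not optimal here.)

4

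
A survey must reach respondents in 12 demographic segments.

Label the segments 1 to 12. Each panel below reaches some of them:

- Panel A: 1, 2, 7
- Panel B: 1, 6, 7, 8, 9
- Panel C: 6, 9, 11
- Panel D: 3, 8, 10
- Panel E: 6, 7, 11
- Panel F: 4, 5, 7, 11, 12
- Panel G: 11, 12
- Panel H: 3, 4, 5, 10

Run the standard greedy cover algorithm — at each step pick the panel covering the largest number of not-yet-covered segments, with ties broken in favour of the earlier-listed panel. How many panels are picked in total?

4

Greedy: pick B (covers 5 new) → pick F (covers 4 new) → pick D (covers 2 new) → pick A (covers 1 new). Total picks: 4.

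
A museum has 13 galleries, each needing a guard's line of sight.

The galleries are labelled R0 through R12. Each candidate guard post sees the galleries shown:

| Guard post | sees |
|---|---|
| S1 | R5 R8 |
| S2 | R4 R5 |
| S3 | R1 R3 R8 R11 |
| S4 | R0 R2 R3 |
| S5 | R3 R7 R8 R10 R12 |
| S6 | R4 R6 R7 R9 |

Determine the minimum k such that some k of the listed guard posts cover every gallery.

5

Take {S1, S3, S4, S5, S6}. Their union is {R0, R1, R2, R3, R4, R5, R6, R7, R8, R9, R10, R11, R12}, which is all 13 galleries.
No 4 of the 6 guard posts cover everything (all 15 combinations miss at least one gallery), so 5 is optimal.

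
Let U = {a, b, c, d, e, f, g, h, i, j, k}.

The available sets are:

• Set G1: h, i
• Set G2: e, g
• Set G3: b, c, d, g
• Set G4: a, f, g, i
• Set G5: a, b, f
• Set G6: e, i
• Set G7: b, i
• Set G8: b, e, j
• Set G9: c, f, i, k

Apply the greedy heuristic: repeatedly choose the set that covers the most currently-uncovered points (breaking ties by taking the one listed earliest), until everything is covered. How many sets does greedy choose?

5

Greedy: pick G3 (covers 4 new) → pick G4 (covers 3 new) → pick G8 (covers 2 new) → pick G1 (covers 1 new) → pick G9 (covers 1 new). Total picks: 5.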